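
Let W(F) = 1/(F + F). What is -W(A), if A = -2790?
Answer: 1/5580 ≈ 0.00017921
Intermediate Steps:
W(F) = 1/(2*F)
-W(A) = -1/(2*(-2790)) = -(-1)/(2*2790) = -1*(-1/5580) = 1/5580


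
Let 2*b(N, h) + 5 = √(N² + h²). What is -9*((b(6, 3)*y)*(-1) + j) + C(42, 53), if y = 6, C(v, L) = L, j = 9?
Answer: -163 + 81*√5 ≈ 18.122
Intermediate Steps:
b(N, h) = -5/2 + √(N² + h²)/2
-9*((b(6, 3)*y)*(-1) + j) + C(42, 53) = -9*(((-5/2 + √(6² + 3²)/2)*6)*(-1) + 9) + 53 = -9*(((-5/2 + √(36 + 9)/2)*6)*(-1) + 9) + 53 = -9*(((-5/2 + √45/2)*6)*(-1) + 9) + 53 = -9*(((-5/2 + (3*√5)/2)*6)*(-1) + 9) + 53 = -9*(((-5/2 + 3*√5/2)*6)*(-1) + 9) + 53 = -9*((-15 + 9*√5)*(-1) + 9) + 53 = -9*((15 - 9*√5) + 9) + 53 = -9*(24 - 9*√5) + 53 = (-216 + 81*√5) + 53 = -163 + 81*√5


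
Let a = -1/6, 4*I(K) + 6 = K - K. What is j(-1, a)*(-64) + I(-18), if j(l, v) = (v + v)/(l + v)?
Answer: -277/14 ≈ -19.786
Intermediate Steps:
I(K) = -3/2 (I(K) = -3/2 + (K - K)/4 = -3/2 + (1/4)*0 = -3/2 + 0 = -3/2)
a = -1/6 (a = -1*1/6 = -1/6 ≈ -0.16667)
j(l, v) = 2*v/(l + v) (j(l, v) = (2*v)/(l + v) = 2*v/(l + v))
j(-1, a)*(-64) + I(-18) = (2*(-1/6)/(-1 - 1/6))*(-64) - 3/2 = (2*(-1/6)/(-7/6))*(-64) - 3/2 = (2*(-1/6)*(-6/7))*(-64) - 3/2 = (2/7)*(-64) - 3/2 = -128/7 - 3/2 = -277/14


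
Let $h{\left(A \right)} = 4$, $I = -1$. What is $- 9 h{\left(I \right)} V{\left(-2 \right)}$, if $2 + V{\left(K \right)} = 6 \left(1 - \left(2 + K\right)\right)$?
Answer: $-144$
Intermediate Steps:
$V{\left(K \right)} = -8 - 6 K$ ($V{\left(K \right)} = -2 + 6 \left(1 - \left(2 + K\right)\right) = -2 + 6 \left(-1 - K\right) = -2 - \left(6 + 6 K\right) = -8 - 6 K$)
$- 9 h{\left(I \right)} V{\left(-2 \right)} = \left(-9\right) 4 \left(-8 - -12\right) = - 36 \left(-8 + 12\right) = \left(-36\right) 4 = -144$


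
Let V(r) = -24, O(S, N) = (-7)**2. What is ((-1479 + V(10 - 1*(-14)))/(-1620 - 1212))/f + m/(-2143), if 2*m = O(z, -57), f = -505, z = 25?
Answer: -12753283/1021610960 ≈ -0.012484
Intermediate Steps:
O(S, N) = 49
m = 49/2 (m = (1/2)*49 = 49/2 ≈ 24.500)
((-1479 + V(10 - 1*(-14)))/(-1620 - 1212))/f + m/(-2143) = ((-1479 - 24)/(-1620 - 1212))/(-505) + (49/2)/(-2143) = -1503/(-2832)*(-1/505) + (49/2)*(-1/2143) = -1503*(-1/2832)*(-1/505) - 49/4286 = (501/944)*(-1/505) - 49/4286 = -501/476720 - 49/4286 = -12753283/1021610960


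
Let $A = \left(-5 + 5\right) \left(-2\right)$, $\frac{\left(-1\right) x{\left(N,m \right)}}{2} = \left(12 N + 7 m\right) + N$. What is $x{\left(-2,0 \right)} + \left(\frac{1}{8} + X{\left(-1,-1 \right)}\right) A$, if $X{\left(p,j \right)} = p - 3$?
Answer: $52$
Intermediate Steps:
$x{\left(N,m \right)} = - 26 N - 14 m$ ($x{\left(N,m \right)} = - 2 \left(\left(12 N + 7 m\right) + N\right) = - 2 \left(\left(7 m + 12 N\right) + N\right) = - 2 \left(7 m + 13 N\right) = - 26 N - 14 m$)
$X{\left(p,j \right)} = -3 + p$
$A = 0$ ($A = 0 \left(-2\right) = 0$)
$x{\left(-2,0 \right)} + \left(\frac{1}{8} + X{\left(-1,-1 \right)}\right) A = \left(\left(-26\right) \left(-2\right) - 0\right) + \left(\frac{1}{8} - 4\right) 0 = \left(52 + 0\right) + \left(\frac{1}{8} - 4\right) 0 = 52 - 0 = 52 + 0 = 52$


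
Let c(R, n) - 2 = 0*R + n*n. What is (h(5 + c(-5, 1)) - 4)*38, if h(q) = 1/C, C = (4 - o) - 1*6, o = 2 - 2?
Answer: -171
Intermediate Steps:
o = 0
C = -2 (C = (4 - 1*0) - 1*6 = (4 + 0) - 6 = 4 - 6 = -2)
c(R, n) = 2 + n² (c(R, n) = 2 + (0*R + n*n) = 2 + (0 + n²) = 2 + n²)
h(q) = -½ (h(q) = 1/(-2) = -½)
(h(5 + c(-5, 1)) - 4)*38 = (-½ - 4)*38 = -9/2*38 = -171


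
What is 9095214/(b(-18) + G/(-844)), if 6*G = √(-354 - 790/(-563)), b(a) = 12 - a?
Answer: 246212434797251760/812116477607 + 11514540924*I*√6985141/812116477607 ≈ 3.0317e+5 + 37.473*I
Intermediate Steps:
G = 2*I*√6985141/1689 (G = √(-354 - 790/(-563))/6 = √(-354 - 790*(-1/563))/6 = √(-354 + 790/563)/6 = √(-198512/563)/6 = (4*I*√6985141/563)/6 = 2*I*√6985141/1689 ≈ 3.1296*I)
9095214/(b(-18) + G/(-844)) = 9095214/((12 - 1*(-18)) + (2*I*√6985141/1689)/(-844)) = 9095214/((12 + 18) + (2*I*√6985141/1689)*(-1/844)) = 9095214/(30 - I*√6985141/712758)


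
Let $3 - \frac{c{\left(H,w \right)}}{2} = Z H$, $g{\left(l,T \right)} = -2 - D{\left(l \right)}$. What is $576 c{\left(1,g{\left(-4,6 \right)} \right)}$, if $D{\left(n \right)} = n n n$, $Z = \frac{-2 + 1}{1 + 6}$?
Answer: $\frac{25344}{7} \approx 3620.6$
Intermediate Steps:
$Z = - \frac{1}{7} \approx -0.14286$
$D{\left(n \right)} = n^{3}$ ($D{\left(n \right)} = n^{2} n = n^{3}$)
$g{\left(l,T \right)} = -2 - l^{3}$
$c{\left(H,w \right)} = 6 + \frac{2 H}{7}$ ($c{\left(H,w \right)} = 6 - 2 \left(- \frac{H}{7}\right) = 6 + \frac{2 H}{7}$)
$576 c{\left(1,g{\left(-4,6 \right)} \right)} = 576 \left(6 + \frac{2}{7} \cdot 1\right) = 576 \left(6 + \frac{2}{7}\right) = 576 \cdot \frac{44}{7} = \frac{25344}{7}$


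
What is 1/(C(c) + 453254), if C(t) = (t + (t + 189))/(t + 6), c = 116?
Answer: 122/55297409 ≈ 2.2063e-6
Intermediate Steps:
C(t) = (189 + 2*t)/(6 + t) (C(t) = (t + (189 + t))/(6 + t) = (189 + 2*t)/(6 + t))
1/(C(c) + 453254) = 1/((189 + 2*116)/(6 + 116) + 453254) = 1/((189 + 232)/122 + 453254) = 1/((1/122)*421 + 453254) = 1/(421/122 + 453254) = 1/(55297409/122) = 122/55297409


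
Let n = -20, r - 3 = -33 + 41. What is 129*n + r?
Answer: -2569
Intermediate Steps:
r = 11 (r = 3 + (-33 + 41) = 3 + 8 = 11)
129*n + r = 129*(-20) + 11 = -2580 + 11 = -2569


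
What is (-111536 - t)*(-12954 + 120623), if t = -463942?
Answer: 37943201614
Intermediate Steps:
(-111536 - t)*(-12954 + 120623) = (-111536 - 1*(-463942))*(-12954 + 120623) = (-111536 + 463942)*107669 = 352406*107669 = 37943201614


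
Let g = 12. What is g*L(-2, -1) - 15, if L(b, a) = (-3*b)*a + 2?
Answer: -63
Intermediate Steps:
L(b, a) = 2 - 3*a*b (L(b, a) = -3*a*b + 2 = 2 - 3*a*b)
g*L(-2, -1) - 15 = 12*(2 - 3*(-1)*(-2)) - 15 = 12*(2 - 6) - 15 = 12*(-4) - 15 = -48 - 15 = -63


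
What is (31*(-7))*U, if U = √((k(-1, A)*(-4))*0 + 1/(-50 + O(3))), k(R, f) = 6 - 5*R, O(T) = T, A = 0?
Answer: -217*I*√47/47 ≈ -31.653*I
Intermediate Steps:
U = I*√47/47 (U = √(((6 - 5*(-1))*(-4))*0 + 1/(-50 + 3)) = √(((6 + 5)*(-4))*0 + 1/(-47)) = √((11*(-4))*0 - 1/47) = √(-44*0 - 1/47) = √(0 - 1/47) = √(-1/47) = I*√47/47 ≈ 0.14586*I)
(31*(-7))*U = (31*(-7))*(I*√47/47) = -217*I*√47/47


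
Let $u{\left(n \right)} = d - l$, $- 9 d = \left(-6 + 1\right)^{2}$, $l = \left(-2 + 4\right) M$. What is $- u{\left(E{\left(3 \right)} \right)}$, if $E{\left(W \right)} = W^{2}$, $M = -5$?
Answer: $- \frac{65}{9} \approx -7.2222$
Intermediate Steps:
$l = -10$ ($l = \left(-2 + 4\right) \left(-5\right) = 2 \left(-5\right) = -10$)
$d = - \frac{25}{9}$ ($d = - \frac{\left(-6 + 1\right)^{2}}{9} = - \frac{\left(-5\right)^{2}}{9} = \left(- \frac{1}{9}\right) 25 = - \frac{25}{9} \approx -2.7778$)
$u{\left(n \right)} = \frac{65}{9}$ ($u{\left(n \right)} = - \frac{25}{9} - -10 = - \frac{25}{9} + 10 = \frac{65}{9}$)
$- u{\left(E{\left(3 \right)} \right)} = \left(-1\right) \frac{65}{9} = - \frac{65}{9}$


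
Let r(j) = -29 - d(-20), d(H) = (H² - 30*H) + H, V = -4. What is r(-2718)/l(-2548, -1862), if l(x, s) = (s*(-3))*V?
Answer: 1009/22344 ≈ 0.045158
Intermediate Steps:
d(H) = H² - 29*H
l(x, s) = 12*s (l(x, s) = (s*(-3))*(-4) = -3*s*(-4) = 12*s)
r(j) = -1009 (r(j) = -29 - (-20)*(-29 - 20) = -29 - (-20)*(-49) = -29 - 1*980 = -29 - 980 = -1009)
r(-2718)/l(-2548, -1862) = -1009/(12*(-1862)) = -1009/(-22344) = -1009*(-1/22344) = 1009/22344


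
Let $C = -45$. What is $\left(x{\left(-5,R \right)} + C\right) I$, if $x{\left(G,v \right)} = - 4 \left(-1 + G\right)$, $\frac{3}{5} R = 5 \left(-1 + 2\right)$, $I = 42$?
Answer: $-882$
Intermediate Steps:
$R = \frac{25}{3}$ ($R = \frac{5 \cdot 5 \left(-1 + 2\right)}{3} = \frac{5 \cdot 5 \cdot 1}{3} = \frac{5}{3} \cdot 5 = \frac{25}{3} \approx 8.3333$)
$x{\left(G,v \right)} = 4 - 4 G$
$\left(x{\left(-5,R \right)} + C\right) I = \left(\left(4 - -20\right) - 45\right) 42 = \left(\left(4 + 20\right) - 45\right) 42 = \left(24 - 45\right) 42 = \left(-21\right) 42 = -882$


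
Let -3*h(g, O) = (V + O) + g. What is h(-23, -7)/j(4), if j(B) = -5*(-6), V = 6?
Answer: 4/15 ≈ 0.26667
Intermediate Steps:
j(B) = 30
h(g, O) = -2 - O/3 - g/3 (h(g, O) = -((6 + O) + g)/3 = -(6 + O + g)/3 = -2 - O/3 - g/3)
h(-23, -7)/j(4) = (-2 - ⅓*(-7) - ⅓*(-23))/30 = (-2 + 7/3 + 23/3)*(1/30) = 8*(1/30) = 4/15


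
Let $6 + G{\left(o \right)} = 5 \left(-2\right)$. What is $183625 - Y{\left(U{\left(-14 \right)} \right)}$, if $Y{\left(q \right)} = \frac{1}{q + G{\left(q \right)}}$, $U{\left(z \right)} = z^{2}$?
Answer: $\frac{33052499}{180} \approx 1.8363 \cdot 10^{5}$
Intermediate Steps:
$G{\left(o \right)} = -16$ ($G{\left(o \right)} = -6 + 5 \left(-2\right) = -6 - 10 = -16$)
$Y{\left(q \right)} = \frac{1}{-16 + q}$ ($Y{\left(q \right)} = \frac{1}{q - 16} = \frac{1}{-16 + q}$)
$183625 - Y{\left(U{\left(-14 \right)} \right)} = 183625 - \frac{1}{-16 + \left(-14\right)^{2}} = 183625 - \frac{1}{-16 + 196} = 183625 - \frac{1}{180} = \frac{33052499}{180}$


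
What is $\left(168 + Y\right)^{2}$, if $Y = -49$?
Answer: $14161$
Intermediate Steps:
$\left(168 + Y\right)^{2} = \left(168 - 49\right)^{2} = 119^{2} = 14161$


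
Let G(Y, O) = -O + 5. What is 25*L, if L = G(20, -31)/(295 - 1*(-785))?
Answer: ⅚ ≈ 0.83333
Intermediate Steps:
G(Y, O) = 5 - O
L = 1/30 (L = (5 - 1*(-31))/(295 - 1*(-785)) = (5 + 31)/(295 + 785) = 36/1080 = 36*(1/1080) = 1/30 ≈ 0.033333)
25*L = 25*(1/30) = ⅚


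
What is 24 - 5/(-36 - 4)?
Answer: 193/8 ≈ 24.125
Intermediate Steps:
24 - 5/(-36 - 4) = 24 - 5/(-40) = 24 - 5*(-1/40) = 24 + ⅛ = 193/8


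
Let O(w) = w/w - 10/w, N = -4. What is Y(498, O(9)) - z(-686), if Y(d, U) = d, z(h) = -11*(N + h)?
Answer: -7092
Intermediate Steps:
O(w) = 1 - 10/w
z(h) = 44 - 11*h (z(h) = -11*(-4 + h) = 44 - 11*h)
Y(498, O(9)) - z(-686) = 498 - (44 - 11*(-686)) = 498 - (44 + 7546) = 498 - 1*7590 = 498 - 7590 = -7092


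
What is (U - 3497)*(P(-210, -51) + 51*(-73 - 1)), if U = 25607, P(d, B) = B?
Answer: -84570750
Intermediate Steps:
(U - 3497)*(P(-210, -51) + 51*(-73 - 1)) = (25607 - 3497)*(-51 + 51*(-73 - 1)) = 22110*(-51 + 51*(-74)) = 22110*(-51 - 3774) = 22110*(-3825) = -84570750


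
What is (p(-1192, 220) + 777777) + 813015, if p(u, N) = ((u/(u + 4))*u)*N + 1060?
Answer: 35875684/27 ≈ 1.3287e+6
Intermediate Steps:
p(u, N) = 1060 + N*u**2/(4 + u) (p(u, N) = ((u/(4 + u))*u)*N + 1060 = (u**2/(4 + u))*N + 1060 = N*u**2/(4 + u) + 1060 = 1060 + N*u**2/(4 + u))
(p(-1192, 220) + 777777) + 813015 = ((4240 + 1060*(-1192) + 220*(-1192)**2)/(4 - 1192) + 777777) + 813015 = ((4240 - 1263520 + 220*1420864)/(-1188) + 777777) + 813015 = (-(4240 - 1263520 + 312590080)/1188 + 777777) + 813015 = (-1/1188*311330800 + 777777) + 813015 = (-7075700/27 + 777777) + 813015 = 13924279/27 + 813015 = 35875684/27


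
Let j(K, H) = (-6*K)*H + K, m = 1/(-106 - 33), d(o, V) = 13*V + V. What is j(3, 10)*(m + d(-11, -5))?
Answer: 1722387/139 ≈ 12391.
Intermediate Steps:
d(o, V) = 14*V
m = -1/139 (m = 1/(-139) = -1/139 ≈ -0.0071942)
j(K, H) = K - 6*H*K (j(K, H) = -6*H*K + K = K - 6*H*K)
j(3, 10)*(m + d(-11, -5)) = (3*(1 - 6*10))*(-1/139 + 14*(-5)) = (3*(1 - 60))*(-1/139 - 70) = (3*(-59))*(-9731/139) = -177*(-9731/139) = 1722387/139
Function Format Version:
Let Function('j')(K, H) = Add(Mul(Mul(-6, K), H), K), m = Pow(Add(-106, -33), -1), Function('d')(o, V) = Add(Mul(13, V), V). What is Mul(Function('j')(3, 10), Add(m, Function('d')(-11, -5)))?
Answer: Rational(1722387, 139) ≈ 12391.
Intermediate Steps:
Function('d')(o, V) = Mul(14, V)
m = Rational(-1, 139) (m = Pow(-139, -1) = Rational(-1, 139) ≈ -0.0071942)
Function('j')(K, H) = Add(K, Mul(-6, H, K)) (Function('j')(K, H) = Add(Mul(-6, H, K), K) = Add(K, Mul(-6, H, K)))
Mul(Function('j')(3, 10), Add(m, Function('d')(-11, -5))) = Mul(Mul(3, Add(1, Mul(-6, 10))), Add(Rational(-1, 139), Mul(14, -5))) = Mul(Mul(3, Add(1, -60)), Add(Rational(-1, 139), -70)) = Mul(Mul(3, -59), Rational(-9731, 139)) = Mul(-177, Rational(-9731, 139)) = Rational(1722387, 139)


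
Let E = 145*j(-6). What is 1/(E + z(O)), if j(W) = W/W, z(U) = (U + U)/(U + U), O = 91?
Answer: 1/146 ≈ 0.0068493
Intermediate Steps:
z(U) = 1 (z(U) = (2*U)/((2*U)) = (2*U)*(1/(2*U)) = 1)
j(W) = 1
E = 145 (E = 145*1 = 145)
1/(E + z(O)) = 1/(145 + 1) = 1/146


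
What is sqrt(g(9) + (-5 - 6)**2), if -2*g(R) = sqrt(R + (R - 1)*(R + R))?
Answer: sqrt(484 - 6*sqrt(17))/2 ≈ 10.715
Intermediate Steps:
g(R) = -sqrt(R + 2*R*(-1 + R))/2 (g(R) = -sqrt(R + (R - 1)*(R + R))/2 = -sqrt(R + (-1 + R)*(2*R))/2 = -sqrt(R + 2*R*(-1 + R))/2)
sqrt(g(9) + (-5 - 6)**2) = sqrt(-3*sqrt(-1 + 2*9)/2 + (-5 - 6)**2) = sqrt(-3*sqrt(-1 + 18)/2 + (-11)**2) = sqrt(-3*sqrt(17)/2 + 121) = sqrt(121 - 3*sqrt(17)/2)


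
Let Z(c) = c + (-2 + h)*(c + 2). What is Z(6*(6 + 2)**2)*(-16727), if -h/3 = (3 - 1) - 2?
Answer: 6490076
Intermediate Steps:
h = 0 (h = -3*((3 - 1) - 2) = -3*(2 - 2) = -3*0 = 0)
Z(c) = -4 - c (Z(c) = c + (-2 + 0)*(c + 2) = c - 2*(2 + c) = c + (-4 - 2*c) = -4 - c)
Z(6*(6 + 2)**2)*(-16727) = (-4 - 6*(6 + 2)**2)*(-16727) = (-4 - 6*8**2)*(-16727) = (-4 - 6*64)*(-16727) = (-4 - 1*384)*(-16727) = (-4 - 384)*(-16727) = -388*(-16727) = 6490076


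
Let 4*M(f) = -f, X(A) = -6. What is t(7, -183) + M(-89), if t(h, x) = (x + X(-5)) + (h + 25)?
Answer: -539/4 ≈ -134.75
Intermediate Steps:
M(f) = -f/4 (M(f) = (-f)/4 = -f/4)
t(h, x) = 19 + h + x (t(h, x) = (x - 6) + (h + 25) = (-6 + x) + (25 + h) = 19 + h + x)
t(7, -183) + M(-89) = (19 + 7 - 183) - ¼*(-89) = -157 + 89/4 = -539/4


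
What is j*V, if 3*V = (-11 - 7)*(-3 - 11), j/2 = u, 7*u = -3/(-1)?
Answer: 72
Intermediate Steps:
u = 3/7 (u = (-3/(-1))/7 = (-3*(-1))/7 = (⅐)*3 = 3/7 ≈ 0.42857)
j = 6/7 (j = 2*(3/7) = 6/7 ≈ 0.85714)
V = 84 (V = ((-11 - 7)*(-3 - 11))/3 = (-18*(-14))/3 = (⅓)*252 = 84)
j*V = (6/7)*84 = 72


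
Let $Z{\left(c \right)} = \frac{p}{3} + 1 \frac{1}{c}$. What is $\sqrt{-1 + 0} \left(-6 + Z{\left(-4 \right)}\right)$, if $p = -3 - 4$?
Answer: $- \frac{103 i}{12} \approx - 8.5833 i$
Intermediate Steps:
$p = -7$ ($p = -3 - 4 = -7$)
$Z{\left(c \right)} = - \frac{7}{3} + \frac{1}{c}$ ($Z{\left(c \right)} = - \frac{7}{3} + 1 \frac{1}{c} = \left(-7\right) \frac{1}{3} + \frac{1}{c} = - \frac{7}{3} + \frac{1}{c}$)
$\sqrt{-1 + 0} \left(-6 + Z{\left(-4 \right)}\right) = \sqrt{-1 + 0} \left(-6 - \left(\frac{7}{3} - \frac{1}{-4}\right)\right) = \sqrt{-1} \left(-6 - \frac{31}{12}\right) = i \left(-6 - \frac{31}{12}\right) = i \left(- \frac{103}{12}\right) = - \frac{103 i}{12}$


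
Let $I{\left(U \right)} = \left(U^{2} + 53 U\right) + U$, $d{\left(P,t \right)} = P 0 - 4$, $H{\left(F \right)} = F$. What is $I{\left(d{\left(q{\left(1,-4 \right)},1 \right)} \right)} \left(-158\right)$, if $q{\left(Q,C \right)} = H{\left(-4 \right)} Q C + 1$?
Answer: $31600$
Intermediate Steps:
$q{\left(Q,C \right)} = 1 - 4 C Q$ ($q{\left(Q,C \right)} = - 4 Q C + 1 = - 4 C Q + 1 = 1 - 4 C Q$)
$d{\left(P,t \right)} = -4$ ($d{\left(P,t \right)} = 0 - 4 = -4$)
$I{\left(U \right)} = U^{2} + 54 U$
$I{\left(d{\left(q{\left(1,-4 \right)},1 \right)} \right)} \left(-158\right) = - 4 \left(54 - 4\right) \left(-158\right) = \left(-4\right) 50 \left(-158\right) = \left(-200\right) \left(-158\right) = 31600$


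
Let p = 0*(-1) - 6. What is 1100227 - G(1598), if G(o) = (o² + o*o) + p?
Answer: -4006975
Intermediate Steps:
p = -6 (p = 0 - 6 = -6)
G(o) = -6 + 2*o² (G(o) = (o² + o*o) - 6 = (o² + o²) - 6 = 2*o² - 6 = -6 + 2*o²)
1100227 - G(1598) = 1100227 - (-6 + 2*1598²) = 1100227 - (-6 + 2*2553604) = 1100227 - (-6 + 5107208) = 1100227 - 1*5107202 = 1100227 - 5107202 = -4006975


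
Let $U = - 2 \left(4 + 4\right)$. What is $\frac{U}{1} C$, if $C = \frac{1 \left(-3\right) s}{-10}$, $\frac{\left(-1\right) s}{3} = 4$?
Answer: $\frac{288}{5} \approx 57.6$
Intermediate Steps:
$s = -12$ ($s = \left(-3\right) 4 = -12$)
$U = -16$ ($U = \left(-2\right) 8 = -16$)
$C = - \frac{18}{5}$ ($C = \frac{1 \left(-3\right) \left(-12\right)}{-10} = \left(-3\right) \left(-12\right) \left(- \frac{1}{10}\right) = 36 \left(- \frac{1}{10}\right) = - \frac{18}{5} \approx -3.6$)
$\frac{U}{1} C = 1^{-1} \left(-16\right) \left(- \frac{18}{5}\right) = 1 \left(-16\right) \left(- \frac{18}{5}\right) = \left(-16\right) \left(- \frac{18}{5}\right) = \frac{288}{5}$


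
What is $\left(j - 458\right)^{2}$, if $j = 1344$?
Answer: $784996$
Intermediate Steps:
$\left(j - 458\right)^{2} = \left(1344 - 458\right)^{2} = 886^{2} = 784996$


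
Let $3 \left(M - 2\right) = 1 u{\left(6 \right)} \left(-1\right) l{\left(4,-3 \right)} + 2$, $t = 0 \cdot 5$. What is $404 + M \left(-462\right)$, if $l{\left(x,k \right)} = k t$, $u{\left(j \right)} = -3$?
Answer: $-828$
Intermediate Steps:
$t = 0$
$l{\left(x,k \right)} = 0$ ($l{\left(x,k \right)} = k 0 = 0$)
$M = \frac{8}{3}$ ($M = 2 + \frac{1 \left(-3\right) \left(-1\right) 0 + 2}{3} = 2 + \frac{\left(-3\right) \left(-1\right) 0 + 2}{3} = 2 + \frac{3 \cdot 0 + 2}{3} = 2 + \frac{0 + 2}{3} = 2 + \frac{1}{3} \cdot 2 = 2 + \frac{2}{3} = \frac{8}{3} \approx 2.6667$)
$404 + M \left(-462\right) = 404 + \frac{8}{3} \left(-462\right) = 404 - 1232 = -828$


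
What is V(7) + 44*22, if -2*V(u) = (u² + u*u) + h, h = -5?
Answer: 1843/2 ≈ 921.50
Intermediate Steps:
V(u) = 5/2 - u² (V(u) = -((u² + u*u) - 5)/2 = -((u² + u²) - 5)/2 = -(2*u² - 5)/2 = -(-5 + 2*u²)/2 = 5/2 - u²)
V(7) + 44*22 = (5/2 - 1*7²) + 44*22 = (5/2 - 1*49) + 968 = (5/2 - 49) + 968 = -93/2 + 968 = 1843/2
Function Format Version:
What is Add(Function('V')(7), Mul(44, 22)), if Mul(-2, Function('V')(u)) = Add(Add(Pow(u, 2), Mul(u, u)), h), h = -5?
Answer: Rational(1843, 2) ≈ 921.50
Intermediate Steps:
Function('V')(u) = Add(Rational(5, 2), Mul(-1, Pow(u, 2))) (Function('V')(u) = Mul(Rational(-1, 2), Add(Add(Pow(u, 2), Mul(u, u)), -5)) = Mul(Rational(-1, 2), Add(Add(Pow(u, 2), Pow(u, 2)), -5)) = Mul(Rational(-1, 2), Add(Mul(2, Pow(u, 2)), -5)) = Mul(Rational(-1, 2), Add(-5, Mul(2, Pow(u, 2)))) = Add(Rational(5, 2), Mul(-1, Pow(u, 2))))
Add(Function('V')(7), Mul(44, 22)) = Add(Add(Rational(5, 2), Mul(-1, Pow(7, 2))), Mul(44, 22)) = Add(Add(Rational(5, 2), Mul(-1, 49)), 968) = Add(Add(Rational(5, 2), -49), 968) = Add(Rational(-93, 2), 968) = Rational(1843, 2)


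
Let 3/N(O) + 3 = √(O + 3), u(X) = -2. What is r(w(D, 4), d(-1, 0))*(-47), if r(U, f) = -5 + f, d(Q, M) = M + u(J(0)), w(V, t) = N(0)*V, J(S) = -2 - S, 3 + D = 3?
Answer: 329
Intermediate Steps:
D = 0 (D = -3 + 3 = 0)
N(O) = 3/(-3 + √(3 + O)) (N(O) = 3/(-3 + √(O + 3)) = 3/(-3 + √(3 + O)))
w(V, t) = 3*V/(-3 + √3) (w(V, t) = (3/(-3 + √(3 + 0)))*V = (3/(-3 + √3))*V = 3*V/(-3 + √3))
d(Q, M) = -2 + M (d(Q, M) = M - 2 = -2 + M)
r(w(D, 4), d(-1, 0))*(-47) = (-5 + (-2 + 0))*(-47) = (-5 - 2)*(-47) = -7*(-47) = 329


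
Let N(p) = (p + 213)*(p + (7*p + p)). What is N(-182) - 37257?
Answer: -88035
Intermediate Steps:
N(p) = 9*p*(213 + p) (N(p) = (213 + p)*(p + 8*p) = (213 + p)*(9*p) = 9*p*(213 + p))
N(-182) - 37257 = 9*(-182)*(213 - 182) - 37257 = 9*(-182)*31 - 37257 = -50778 - 37257 = -88035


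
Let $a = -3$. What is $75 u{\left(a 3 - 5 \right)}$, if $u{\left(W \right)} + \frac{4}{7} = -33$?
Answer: $- \frac{17625}{7} \approx -2517.9$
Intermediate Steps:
$u{\left(W \right)} = - \frac{235}{7}$ ($u{\left(W \right)} = - \frac{4}{7} - 33 = - \frac{235}{7}$)
$75 u{\left(a 3 - 5 \right)} = 75 \left(- \frac{235}{7}\right) = - \frac{17625}{7}$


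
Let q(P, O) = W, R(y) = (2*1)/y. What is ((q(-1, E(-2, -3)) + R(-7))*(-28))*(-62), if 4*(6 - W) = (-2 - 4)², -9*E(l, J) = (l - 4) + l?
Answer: -5704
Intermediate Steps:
R(y) = 2/y
E(l, J) = 4/9 - 2*l/9 (E(l, J) = -((l - 4) + l)/9 = -((-4 + l) + l)/9 = -(-4 + 2*l)/9 = 4/9 - 2*l/9)
W = -3 (W = 6 - (-2 - 4)²/4 = 6 - ¼*(-6)² = 6 - ¼*36 = 6 - 9 = -3)
q(P, O) = -3
((q(-1, E(-2, -3)) + R(-7))*(-28))*(-62) = ((-3 + 2/(-7))*(-28))*(-62) = ((-3 + 2*(-⅐))*(-28))*(-62) = ((-3 - 2/7)*(-28))*(-62) = -23/7*(-28)*(-62) = 92*(-62) = -5704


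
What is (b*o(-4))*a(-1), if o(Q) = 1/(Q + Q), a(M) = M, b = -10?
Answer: -5/4 ≈ -1.2500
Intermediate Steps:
o(Q) = 1/(2*Q)
(b*o(-4))*a(-1) = -5/(-4)*(-1) = -5*(-1)/4*(-1) = -10*(-⅛)*(-1) = (5/4)*(-1) = -5/4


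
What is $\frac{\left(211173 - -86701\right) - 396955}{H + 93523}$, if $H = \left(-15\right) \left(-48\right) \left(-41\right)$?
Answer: $- \frac{99081}{64003} \approx -1.5481$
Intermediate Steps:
$H = -29520$ ($H = 720 \left(-41\right) = -29520$)
$\frac{\left(211173 - -86701\right) - 396955}{H + 93523} = \frac{\left(211173 - -86701\right) - 396955}{-29520 + 93523} = \frac{\left(211173 + 86701\right) - 396955}{64003} = \left(297874 - 396955\right) \frac{1}{64003} = \left(-99081\right) \frac{1}{64003} = - \frac{99081}{64003}$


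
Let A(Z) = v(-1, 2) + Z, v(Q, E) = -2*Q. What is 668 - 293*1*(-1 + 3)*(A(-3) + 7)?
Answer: -2848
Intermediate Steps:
A(Z) = 2 + Z (A(Z) = -2*(-1) + Z = 2 + Z)
668 - 293*1*(-1 + 3)*(A(-3) + 7) = 668 - 293*1*(-1 + 3)*((2 - 3) + 7) = 668 - 293*1*2*(-1 + 7) = 668 - 586*6 = 668 - 293*12 = 668 - 3516 = -2848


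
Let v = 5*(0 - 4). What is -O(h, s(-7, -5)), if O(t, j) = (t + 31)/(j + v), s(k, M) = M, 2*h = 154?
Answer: 108/25 ≈ 4.3200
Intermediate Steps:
v = -20 (v = 5*(-4) = -20)
h = 77 (h = (1/2)*154 = 77)
O(t, j) = (31 + t)/(-20 + j) (O(t, j) = (t + 31)/(j - 20) = (31 + t)/(-20 + j))
-O(h, s(-7, -5)) = -(31 + 77)/(-20 - 5) = -108/(-25) = -(-1)*108/25 = -1*(-108/25) = 108/25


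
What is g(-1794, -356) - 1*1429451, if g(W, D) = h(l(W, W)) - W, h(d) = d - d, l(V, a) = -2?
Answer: -1427657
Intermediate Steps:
h(d) = 0
g(W, D) = -W (g(W, D) = 0 - W = -W)
g(-1794, -356) - 1*1429451 = -1*(-1794) - 1*1429451 = 1794 - 1429451 = -1427657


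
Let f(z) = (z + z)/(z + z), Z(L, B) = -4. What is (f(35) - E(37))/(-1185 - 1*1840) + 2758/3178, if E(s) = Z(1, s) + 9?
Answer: 596833/686675 ≈ 0.86916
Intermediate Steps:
f(z) = 1 (f(z) = (2*z)/((2*z)) = (2*z)*(1/(2*z)) = 1)
E(s) = 5 (E(s) = -4 + 9 = 5)
(f(35) - E(37))/(-1185 - 1*1840) + 2758/3178 = (1 - 1*5)/(-1185 - 1*1840) + 2758/3178 = (1 - 5)/(-1185 - 1840) + 2758*(1/3178) = -4/(-3025) + 197/227 = -4*(-1/3025) + 197/227 = 4/3025 + 197/227 = 596833/686675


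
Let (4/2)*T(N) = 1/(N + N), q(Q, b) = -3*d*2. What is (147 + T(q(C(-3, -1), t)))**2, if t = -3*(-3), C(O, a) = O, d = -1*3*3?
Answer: 1008253009/46656 ≈ 21610.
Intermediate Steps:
d = -9 (d = -3*3 = -9)
t = 9
q(Q, b) = 54 (q(Q, b) = -3*(-9)*2 = 27*2 = 54)
T(N) = 1/(4*N) (T(N) = 1/(2*(N + N)) = 1/(2*((2*N))) = (1/(2*N))/2 = 1/(4*N))
(147 + T(q(C(-3, -1), t)))**2 = (147 + (1/4)/54)**2 = (147 + (1/4)*(1/54))**2 = (147 + 1/216)**2 = (31753/216)**2 = 1008253009/46656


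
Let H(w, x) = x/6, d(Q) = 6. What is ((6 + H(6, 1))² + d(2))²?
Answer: 2512225/1296 ≈ 1938.4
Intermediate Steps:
H(w, x) = x/6 (H(w, x) = x*(⅙) = x/6)
((6 + H(6, 1))² + d(2))² = ((6 + (⅙)*1)² + 6)² = ((6 + ⅙)² + 6)² = ((37/6)² + 6)² = (1369/36 + 6)² = (1585/36)² = 2512225/1296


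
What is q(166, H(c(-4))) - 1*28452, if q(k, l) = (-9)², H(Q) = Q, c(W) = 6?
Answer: -28371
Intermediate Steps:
q(k, l) = 81
q(166, H(c(-4))) - 1*28452 = 81 - 1*28452 = 81 - 28452 = -28371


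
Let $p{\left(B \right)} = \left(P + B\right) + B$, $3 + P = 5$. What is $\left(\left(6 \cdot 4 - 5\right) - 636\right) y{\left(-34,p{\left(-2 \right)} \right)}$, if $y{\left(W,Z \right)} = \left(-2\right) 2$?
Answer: $2468$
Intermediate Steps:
$P = 2$ ($P = -3 + 5 = 2$)
$p{\left(B \right)} = 2 + 2 B$ ($p{\left(B \right)} = \left(2 + B\right) + B = 2 + 2 B$)
$y{\left(W,Z \right)} = -4$
$\left(\left(6 \cdot 4 - 5\right) - 636\right) y{\left(-34,p{\left(-2 \right)} \right)} = \left(\left(6 \cdot 4 - 5\right) - 636\right) \left(-4\right) = \left(\left(24 - 5\right) - 636\right) \left(-4\right) = \left(19 - 636\right) \left(-4\right) = \left(-617\right) \left(-4\right) = 2468$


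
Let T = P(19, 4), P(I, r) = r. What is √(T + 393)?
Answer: √397 ≈ 19.925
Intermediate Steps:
T = 4
√(T + 393) = √(4 + 393) = √397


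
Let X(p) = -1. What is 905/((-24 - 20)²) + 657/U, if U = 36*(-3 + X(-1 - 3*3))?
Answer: -991/242 ≈ -4.0950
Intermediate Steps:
U = -144 (U = 36*(-3 - 1) = 36*(-4) = -144)
905/((-24 - 20)²) + 657/U = 905/((-24 - 20)²) + 657/(-144) = 905/((-44)²) + 657*(-1/144) = 905/1936 - 73/16 = -991/242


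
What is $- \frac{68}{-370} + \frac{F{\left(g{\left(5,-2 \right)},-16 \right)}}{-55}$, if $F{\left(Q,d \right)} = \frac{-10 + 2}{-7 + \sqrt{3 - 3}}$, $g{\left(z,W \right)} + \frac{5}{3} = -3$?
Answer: $\frac{2322}{14245} \approx 0.163$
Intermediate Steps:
$g{\left(z,W \right)} = - \frac{14}{3}$ ($g{\left(z,W \right)} = - \frac{5}{3} - 3 = - \frac{14}{3}$)
$F{\left(Q,d \right)} = \frac{8}{7}$ ($F{\left(Q,d \right)} = - \frac{8}{-7 + \sqrt{0}} = - \frac{8}{-7 + 0} = - \frac{8}{-7} = \left(-8\right) \left(- \frac{1}{7}\right) = \frac{8}{7}$)
$- \frac{68}{-370} + \frac{F{\left(g{\left(5,-2 \right)},-16 \right)}}{-55} = - \frac{68}{-370} + \frac{8}{7 \left(-55\right)} = \left(-68\right) \left(- \frac{1}{370}\right) + \frac{8}{7} \left(- \frac{1}{55}\right) = \frac{34}{185} - \frac{8}{385} = \frac{2322}{14245}$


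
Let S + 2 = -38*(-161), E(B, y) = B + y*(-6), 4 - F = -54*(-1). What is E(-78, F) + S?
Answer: 6338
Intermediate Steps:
F = -50 (F = 4 - (-54)*(-1) = 4 - 1*54 = 4 - 54 = -50)
E(B, y) = B - 6*y
S = 6116 (S = -2 - 38*(-161) = -2 + 6118 = 6116)
E(-78, F) + S = (-78 - 6*(-50)) + 6116 = (-78 + 300) + 6116 = 222 + 6116 = 6338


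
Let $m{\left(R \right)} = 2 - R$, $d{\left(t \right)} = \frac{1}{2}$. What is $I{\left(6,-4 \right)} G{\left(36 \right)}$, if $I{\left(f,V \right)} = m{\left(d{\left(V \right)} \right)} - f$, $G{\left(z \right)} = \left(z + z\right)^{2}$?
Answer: $-23328$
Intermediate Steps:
$d{\left(t \right)} = \frac{1}{2}$
$G{\left(z \right)} = 4 z^{2}$ ($G{\left(z \right)} = \left(2 z\right)^{2} = 4 z^{2}$)
$I{\left(f,V \right)} = \frac{3}{2} - f$ ($I{\left(f,V \right)} = \left(2 - \frac{1}{2}\right) - f = \frac{3}{2} - f$)
$I{\left(6,-4 \right)} G{\left(36 \right)} = \left(\frac{3}{2} - 6\right) 4 \cdot 36^{2} = \left(\frac{3}{2} - 6\right) 4 \cdot 1296 = \left(- \frac{9}{2}\right) 5184 = -23328$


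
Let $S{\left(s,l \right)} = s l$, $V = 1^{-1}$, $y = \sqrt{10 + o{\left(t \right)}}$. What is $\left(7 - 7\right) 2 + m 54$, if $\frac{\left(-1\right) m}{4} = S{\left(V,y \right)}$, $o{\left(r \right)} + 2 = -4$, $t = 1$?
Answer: $-432$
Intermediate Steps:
$o{\left(r \right)} = -6$ ($o{\left(r \right)} = -2 - 4 = -6$)
$y = 2$ ($y = \sqrt{10 - 6} = \sqrt{4} = 2$)
$V = 1$
$S{\left(s,l \right)} = l s$
$m = -8$ ($m = - 4 \cdot 2 \cdot 1 = \left(-4\right) 2 = -8$)
$\left(7 - 7\right) 2 + m 54 = \left(7 - 7\right) 2 - 432 = 0 \cdot 2 - 432 = 0 - 432 = -432$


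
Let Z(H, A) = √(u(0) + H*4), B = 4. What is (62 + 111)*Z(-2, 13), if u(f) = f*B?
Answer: 346*I*√2 ≈ 489.32*I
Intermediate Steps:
u(f) = 4*f (u(f) = f*4 = 4*f)
Z(H, A) = 2*√H (Z(H, A) = √(4*0 + H*4) = √(0 + 4*H) = √(4*H) = 2*√H)
(62 + 111)*Z(-2, 13) = (62 + 111)*(2*√(-2)) = 173*(2*(I*√2)) = 173*(2*I*√2) = 346*I*√2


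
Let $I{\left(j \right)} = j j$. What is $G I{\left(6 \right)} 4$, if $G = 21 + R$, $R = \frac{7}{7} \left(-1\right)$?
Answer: $2880$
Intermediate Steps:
$R = -1$ ($R = 7 \cdot \frac{1}{7} \left(-1\right) = 1 \left(-1\right) = -1$)
$G = 20$ ($G = 21 - 1 = 20$)
$I{\left(j \right)} = j^{2}$
$G I{\left(6 \right)} 4 = 20 \cdot 6^{2} \cdot 4 = 20 \cdot 36 \cdot 4 = 720 \cdot 4 = 2880$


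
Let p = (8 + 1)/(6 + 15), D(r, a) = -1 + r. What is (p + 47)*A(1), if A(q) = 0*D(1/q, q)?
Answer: 0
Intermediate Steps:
p = 3/7 (p = 9/21 = 9*(1/21) = 3/7 ≈ 0.42857)
A(q) = 0 (A(q) = 0*(-1 + 1/q) = 0)
(p + 47)*A(1) = (3/7 + 47)*0 = (332/7)*0 = 0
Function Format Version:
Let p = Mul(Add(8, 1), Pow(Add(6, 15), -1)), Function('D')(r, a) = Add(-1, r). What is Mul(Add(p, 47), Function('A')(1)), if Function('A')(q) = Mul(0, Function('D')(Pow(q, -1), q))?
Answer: 0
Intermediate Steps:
p = Rational(3, 7) (p = Mul(9, Pow(21, -1)) = Mul(9, Rational(1, 21)) = Rational(3, 7) ≈ 0.42857)
Function('A')(q) = 0 (Function('A')(q) = Mul(0, Add(-1, Pow(q, -1))) = 0)
Mul(Add(p, 47), Function('A')(1)) = Mul(Add(Rational(3, 7), 47), 0) = Mul(Rational(332, 7), 0) = 0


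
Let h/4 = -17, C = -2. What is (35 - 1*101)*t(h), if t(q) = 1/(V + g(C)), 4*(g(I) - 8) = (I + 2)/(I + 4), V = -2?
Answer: -11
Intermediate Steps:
h = -68 (h = 4*(-17) = -68)
g(I) = 8 + (2 + I)/(4*(4 + I)) (g(I) = 8 + ((I + 2)/(I + 4))/4 = 8 + ((2 + I)/(4 + I))/4 = 8 + (2 + I)/(4*(4 + I)))
t(q) = ⅙ (t(q) = 1/(-2 + (130 + 33*(-2))/(4*(4 - 2))) = 1/(-2 + (¼)*(130 - 66)/2) = 1/(-2 + (¼)*(½)*64) = 1/(-2 + 8) = 1/6 = ⅙)
(35 - 1*101)*t(h) = (35 - 1*101)*(⅙) = (35 - 101)*(⅙) = -66*⅙ = -11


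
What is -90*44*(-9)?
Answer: 35640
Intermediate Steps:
-90*44*(-9) = -3960*(-9) = 35640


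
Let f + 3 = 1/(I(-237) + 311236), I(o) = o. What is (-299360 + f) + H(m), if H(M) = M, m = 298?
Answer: -93008915934/310999 ≈ -2.9907e+5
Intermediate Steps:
f = -932996/310999 (f = -3 + 1/(-237 + 311236) = -3 + 1/310999 = -932996/310999 ≈ -3.0000)
(-299360 + f) + H(m) = (-299360 - 932996/310999) + 298 = -93101593636/310999 + 298 = -93008915934/310999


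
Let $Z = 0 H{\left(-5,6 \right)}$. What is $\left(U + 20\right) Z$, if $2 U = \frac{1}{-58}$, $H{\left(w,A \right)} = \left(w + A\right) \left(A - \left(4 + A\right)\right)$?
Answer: $0$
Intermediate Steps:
$H{\left(w,A \right)} = - 4 A - 4 w$ ($H{\left(w,A \right)} = \left(A + w\right) \left(-4\right) = - 4 A - 4 w$)
$U = - \frac{1}{116}$ ($U = \frac{1}{2 \left(-58\right)} = \frac{1}{2} \left(- \frac{1}{58}\right) = - \frac{1}{116} \approx -0.0086207$)
$Z = 0$ ($Z = 0 \left(\left(-4\right) 6 - -20\right) = 0 \left(-24 + 20\right) = 0 \left(-4\right) = 0$)
$\left(U + 20\right) Z = \left(- \frac{1}{116} + 20\right) 0 = \frac{2319}{116} \cdot 0 = 0$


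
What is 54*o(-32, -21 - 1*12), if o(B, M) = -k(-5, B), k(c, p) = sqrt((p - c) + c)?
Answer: -216*I*sqrt(2) ≈ -305.47*I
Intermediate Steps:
k(c, p) = sqrt(p)
o(B, M) = -sqrt(B)
54*o(-32, -21 - 1*12) = 54*(-sqrt(-32)) = 54*(-4*I*sqrt(2)) = -216*I*sqrt(2)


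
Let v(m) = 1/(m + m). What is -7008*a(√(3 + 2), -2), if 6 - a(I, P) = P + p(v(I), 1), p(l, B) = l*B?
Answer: -56064 + 3504*√5/5 ≈ -54497.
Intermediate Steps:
v(m) = 1/(2*m)
p(l, B) = B*l
a(I, P) = 6 - P - 1/(2*I) (a(I, P) = 6 - (P + 1*(1/(2*I))) = 6 - (P + 1/(2*I)) = 6 + (-P - 1/(2*I)) = 6 - P - 1/(2*I))
-7008*a(√(3 + 2), -2) = -7008*(6 - 1*(-2) - 1/(2*√(3 + 2))) = -7008*(6 + 2 - √5/5/2) = -7008*(6 + 2 - √5/10) = -7008*(8 - √5/10) = -56064 + 3504*√5/5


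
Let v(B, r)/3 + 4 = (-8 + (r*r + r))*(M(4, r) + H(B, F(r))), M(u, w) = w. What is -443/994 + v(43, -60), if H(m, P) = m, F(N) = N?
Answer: -179063579/994 ≈ -1.8014e+5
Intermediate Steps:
v(B, r) = -12 + 3*(B + r)*(-8 + r + r²) (v(B, r) = -12 + 3*((-8 + (r*r + r))*(r + B)) = -12 + 3*((-8 + (r² + r))*(B + r)) = -12 + 3*((-8 + (r + r²))*(B + r)) = -12 + 3*((-8 + r + r²)*(B + r)) = -12 + 3*((B + r)*(-8 + r + r²)) = -12 + 3*(B + r)*(-8 + r + r²))
-443/994 + v(43, -60) = -443/994 + (-12 - 24*43 - 24*(-60) + 3*(-60)² + 3*(-60)³ + 3*43*(-60) + 3*43*(-60)²) = -443*1/994 + (-12 - 1032 + 1440 + 3*3600 + 3*(-216000) - 7740 + 3*43*3600) = -443/994 + (-12 - 1032 + 1440 + 10800 - 648000 - 7740 + 464400) = -443/994 - 180144 = -179063579/994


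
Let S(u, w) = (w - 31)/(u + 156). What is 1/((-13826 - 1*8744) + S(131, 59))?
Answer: -41/925366 ≈ -4.4307e-5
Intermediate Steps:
S(u, w) = (-31 + w)/(156 + u)
1/((-13826 - 1*8744) + S(131, 59)) = 1/((-13826 - 1*8744) + (-31 + 59)/(156 + 131)) = 1/((-13826 - 8744) + 28/287) = 1/(-22570 + (1/287)*28) = 1/(-22570 + 4/41) = 1/(-925366/41) = -41/925366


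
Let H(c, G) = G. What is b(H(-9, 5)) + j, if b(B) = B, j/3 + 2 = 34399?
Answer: 103196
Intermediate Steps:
j = 103191 (j = -6 + 3*34399 = -6 + 103197 = 103191)
b(H(-9, 5)) + j = 5 + 103191 = 103196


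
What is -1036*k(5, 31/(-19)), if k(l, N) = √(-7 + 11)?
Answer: -2072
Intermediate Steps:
k(l, N) = 2 (k(l, N) = √4 = 2)
-1036*k(5, 31/(-19)) = -1036*2 = -2072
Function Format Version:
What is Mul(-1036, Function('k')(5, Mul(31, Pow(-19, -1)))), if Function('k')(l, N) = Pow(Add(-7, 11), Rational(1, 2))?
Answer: -2072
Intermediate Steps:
Function('k')(l, N) = 2 (Function('k')(l, N) = Pow(4, Rational(1, 2)) = 2)
Mul(-1036, Function('k')(5, Mul(31, Pow(-19, -1)))) = Mul(-1036, 2) = -2072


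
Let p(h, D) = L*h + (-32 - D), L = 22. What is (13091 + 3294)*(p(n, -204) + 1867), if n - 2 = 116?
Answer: 75944475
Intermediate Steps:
n = 118 (n = 2 + 116 = 118)
p(h, D) = -32 - D + 22*h (p(h, D) = 22*h + (-32 - D) = -32 - D + 22*h)
(13091 + 3294)*(p(n, -204) + 1867) = (13091 + 3294)*((-32 - 1*(-204) + 22*118) + 1867) = 16385*((-32 + 204 + 2596) + 1867) = 16385*(2768 + 1867) = 16385*4635 = 75944475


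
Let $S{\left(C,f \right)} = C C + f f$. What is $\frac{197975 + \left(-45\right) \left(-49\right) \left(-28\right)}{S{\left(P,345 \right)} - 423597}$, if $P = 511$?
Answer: $- \frac{136235}{43451} \approx -3.1354$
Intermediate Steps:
$S{\left(C,f \right)} = C^{2} + f^{2}$
$\frac{197975 + \left(-45\right) \left(-49\right) \left(-28\right)}{S{\left(P,345 \right)} - 423597} = \frac{197975 + \left(-45\right) \left(-49\right) \left(-28\right)}{\left(511^{2} + 345^{2}\right) - 423597} = \frac{197975 + 2205 \left(-28\right)}{\left(261121 + 119025\right) - 423597} = \frac{197975 - 61740}{380146 - 423597} = \frac{136235}{-43451} = 136235 \left(- \frac{1}{43451}\right) = - \frac{136235}{43451}$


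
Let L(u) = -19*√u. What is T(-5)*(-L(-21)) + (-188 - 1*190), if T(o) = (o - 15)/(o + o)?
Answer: -378 + 38*I*√21 ≈ -378.0 + 174.14*I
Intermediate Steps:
T(o) = (-15 + o)/(2*o) (T(o) = (-15 + o)/((2*o)) = (-15 + o)*(1/(2*o)) = (-15 + o)/(2*o))
T(-5)*(-L(-21)) + (-188 - 1*190) = ((½)*(-15 - 5)/(-5))*(-(-19)*√(-21)) + (-188 - 1*190) = ((½)*(-⅕)*(-20))*(-(-19)*I*√21) + (-188 - 190) = 2*(-(-19)*I*√21) - 378 = 2*(19*I*√21) - 378 = 38*I*√21 - 378 = -378 + 38*I*√21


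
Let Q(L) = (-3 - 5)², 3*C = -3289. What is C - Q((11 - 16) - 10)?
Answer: -3481/3 ≈ -1160.3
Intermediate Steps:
C = -3289/3 (C = (⅓)*(-3289) = -3289/3 ≈ -1096.3)
Q(L) = 64 (Q(L) = (-8)² = 64)
C - Q((11 - 16) - 10) = -3289/3 - 1*64 = -3289/3 - 64 = -3481/3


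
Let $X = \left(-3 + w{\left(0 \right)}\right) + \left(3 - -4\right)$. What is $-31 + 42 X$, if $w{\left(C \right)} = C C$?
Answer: $137$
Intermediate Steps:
$w{\left(C \right)} = C^{2}$
$X = 4$ ($X = \left(-3 + 0^{2}\right) + \left(3 - -4\right) = \left(-3 + 0\right) + \left(3 + 4\right) = -3 + 7 = 4$)
$-31 + 42 X = -31 + 42 \cdot 4 = -31 + 168 = 137$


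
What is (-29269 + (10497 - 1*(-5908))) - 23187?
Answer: -36051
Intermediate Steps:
(-29269 + (10497 - 1*(-5908))) - 23187 = (-29269 + (10497 + 5908)) - 23187 = (-29269 + 16405) - 23187 = -12864 - 23187 = -36051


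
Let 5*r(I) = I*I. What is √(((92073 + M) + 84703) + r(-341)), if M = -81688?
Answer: √2958605/5 ≈ 344.01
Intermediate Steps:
r(I) = I²/5 (r(I) = (I*I)/5 = I²/5)
√(((92073 + M) + 84703) + r(-341)) = √(((92073 - 81688) + 84703) + (⅕)*(-341)²) = √((10385 + 84703) + (⅕)*116281) = √(95088 + 116281/5) = √(591721/5) = √2958605/5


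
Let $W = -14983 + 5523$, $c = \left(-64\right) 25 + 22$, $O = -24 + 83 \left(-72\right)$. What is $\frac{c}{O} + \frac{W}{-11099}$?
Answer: $\frac{1125367}{1009000} \approx 1.1153$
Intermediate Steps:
$O = -6000$ ($O = -24 - 5976 = -6000$)
$c = -1578$ ($c = -1600 + 22 = -1578$)
$W = -9460$
$\frac{c}{O} + \frac{W}{-11099} = - \frac{1578}{-6000} - \frac{9460}{-11099} = \left(-1578\right) \left(- \frac{1}{6000}\right) - - \frac{860}{1009} = \frac{263}{1000} + \frac{860}{1009} = \frac{1125367}{1009000}$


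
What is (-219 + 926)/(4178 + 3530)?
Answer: 707/7708 ≈ 0.091723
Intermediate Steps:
(-219 + 926)/(4178 + 3530) = 707/7708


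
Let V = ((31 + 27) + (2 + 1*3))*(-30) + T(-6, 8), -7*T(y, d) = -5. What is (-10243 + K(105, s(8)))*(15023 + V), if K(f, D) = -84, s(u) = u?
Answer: -949423072/7 ≈ -1.3563e+8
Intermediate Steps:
T(y, d) = 5/7 (T(y, d) = -1/7*(-5) = 5/7)
V = -13225/7 (V = ((31 + 27) + (2 + 1*3))*(-30) + 5/7 = (58 + (2 + 3))*(-30) + 5/7 = (58 + 5)*(-30) + 5/7 = 63*(-30) + 5/7 = -1890 + 5/7 = -13225/7 ≈ -1889.3)
(-10243 + K(105, s(8)))*(15023 + V) = (-10243 - 84)*(15023 - 13225/7) = -10327*91936/7 = -949423072/7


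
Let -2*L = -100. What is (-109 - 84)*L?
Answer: -9650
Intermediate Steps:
L = 50 (L = -½*(-100) = 50)
(-109 - 84)*L = (-109 - 84)*50 = -193*50 = -9650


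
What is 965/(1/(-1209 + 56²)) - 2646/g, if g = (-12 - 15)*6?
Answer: 5578714/3 ≈ 1.8596e+6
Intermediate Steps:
g = -162 (g = -27*6 = -162)
965/(1/(-1209 + 56²)) - 2646/g = 965/(1/(-1209 + 56²)) - 2646/(-162) = 965/(1/(-1209 + 3136)) - 2646*(-1/162) = 965/(1/1927) + 49/3 = 965*1927 + 49/3 = 1859555 + 49/3 = 5578714/3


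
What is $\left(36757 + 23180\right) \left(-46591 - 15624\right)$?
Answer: $-3728980455$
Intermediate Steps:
$\left(36757 + 23180\right) \left(-46591 - 15624\right) = 59937 \left(-62215\right) = -3728980455$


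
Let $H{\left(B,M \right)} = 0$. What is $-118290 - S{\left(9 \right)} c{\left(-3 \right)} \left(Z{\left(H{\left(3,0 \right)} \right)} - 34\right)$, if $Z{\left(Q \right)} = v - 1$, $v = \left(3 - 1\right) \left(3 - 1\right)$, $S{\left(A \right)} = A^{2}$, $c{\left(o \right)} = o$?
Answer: $-125823$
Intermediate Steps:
$v = 4$ ($v = 2 \cdot 2 = 4$)
$Z{\left(Q \right)} = 3$ ($Z{\left(Q \right)} = 4 - 1 = 3$)
$-118290 - S{\left(9 \right)} c{\left(-3 \right)} \left(Z{\left(H{\left(3,0 \right)} \right)} - 34\right) = -118290 - 9^{2} \left(-3\right) \left(3 - 34\right) = -118290 - 81 \left(-3\right) \left(-31\right) = -118290 - \left(-243\right) \left(-31\right) = -118290 - 7533 = -125823$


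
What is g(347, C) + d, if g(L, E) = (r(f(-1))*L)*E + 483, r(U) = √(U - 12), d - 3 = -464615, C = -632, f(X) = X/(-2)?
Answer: -464129 - 109652*I*√46 ≈ -4.6413e+5 - 7.437e+5*I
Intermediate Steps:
f(X) = -X/2 (f(X) = X*(-½) = -X/2)
d = -464612 (d = 3 - 464615 = -464612)
r(U) = √(-12 + U)
g(L, E) = 483 + I*E*L*√46/2 (g(L, E) = (√(-12 - ½*(-1))*L)*E + 483 = (√(-12 + ½)*L)*E + 483 = (√(-23/2)*L)*E + 483 = ((I*√46/2)*L)*E + 483 = (I*L*√46/2)*E + 483 = I*E*L*√46/2 + 483 = 483 + I*E*L*√46/2)
g(347, C) + d = (483 + (½)*I*(-632)*347*√46) - 464612 = (483 - 109652*I*√46) - 464612 = -464129 - 109652*I*√46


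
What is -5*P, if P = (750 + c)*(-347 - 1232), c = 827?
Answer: 12450415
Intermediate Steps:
P = -2490083 (P = (750 + 827)*(-347 - 1232) = 1577*(-1579) = -2490083)
-5*P = -5*(-2490083) = 12450415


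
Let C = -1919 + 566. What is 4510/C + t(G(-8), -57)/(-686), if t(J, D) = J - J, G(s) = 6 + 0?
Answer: -10/3 ≈ -3.3333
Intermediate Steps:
C = -1353
G(s) = 6
t(J, D) = 0
4510/C + t(G(-8), -57)/(-686) = 4510/(-1353) + 0/(-686) = 4510*(-1/1353) + 0*(-1/686) = -10/3 + 0 = -10/3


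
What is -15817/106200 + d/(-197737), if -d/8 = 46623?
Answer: 36483294671/20999669400 ≈ 1.7373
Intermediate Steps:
d = -372984 (d = -8*46623 = -372984)
-15817/106200 + d/(-197737) = -15817/106200 - 372984/(-197737) = -15817*1/106200 - 372984*(-1/197737) = -15817/106200 + 372984/197737 = 36483294671/20999669400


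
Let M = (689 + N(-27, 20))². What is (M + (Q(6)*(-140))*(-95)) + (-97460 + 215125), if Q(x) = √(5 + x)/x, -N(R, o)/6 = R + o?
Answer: 652026 + 6650*√11/3 ≈ 6.5938e+5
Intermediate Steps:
N(R, o) = -6*R - 6*o (N(R, o) = -6*(R + o) = -6*R - 6*o)
Q(x) = √(5 + x)/x
M = 534361 (M = (689 + (-6*(-27) - 6*20))² = (689 + (162 - 120))² = (689 + 42)² = 731² = 534361)
(M + (Q(6)*(-140))*(-95)) + (-97460 + 215125) = (534361 + ((√(5 + 6)/6)*(-140))*(-95)) + (-97460 + 215125) = (534361 + ((√11/6)*(-140))*(-95)) + 117665 = (534361 - 70*√11/3*(-95)) + 117665 = (534361 + 6650*√11/3) + 117665 = 652026 + 6650*√11/3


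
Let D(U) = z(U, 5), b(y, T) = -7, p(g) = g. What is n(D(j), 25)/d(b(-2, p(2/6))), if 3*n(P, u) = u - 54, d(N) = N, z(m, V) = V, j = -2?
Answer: 29/21 ≈ 1.3810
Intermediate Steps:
D(U) = 5
n(P, u) = -18 + u/3 (n(P, u) = (u - 54)/3 = (-54 + u)/3 = -18 + u/3)
n(D(j), 25)/d(b(-2, p(2/6))) = (-18 + (1/3)*25)/(-7) = (-18 + 25/3)*(-1/7) = -29/3*(-1/7) = 29/21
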